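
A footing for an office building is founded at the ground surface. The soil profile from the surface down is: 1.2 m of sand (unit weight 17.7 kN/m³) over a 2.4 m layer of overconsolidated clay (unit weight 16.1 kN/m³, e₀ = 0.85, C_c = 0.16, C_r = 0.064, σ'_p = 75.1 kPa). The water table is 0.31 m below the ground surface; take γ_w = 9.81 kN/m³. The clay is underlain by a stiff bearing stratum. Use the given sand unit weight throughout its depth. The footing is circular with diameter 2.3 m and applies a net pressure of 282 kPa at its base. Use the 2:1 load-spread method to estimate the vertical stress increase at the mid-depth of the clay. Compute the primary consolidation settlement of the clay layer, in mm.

S_c ≈ 61.5 mm

Mid-depth of clay below the ground surface: z = 1.2 + 2.4/2 = 2.4 m.
Total vertical stress at mid-clay: σ_v = 17.7×1.2 + 16.1×1.2 = 40.56 kPa.
Pore pressure: u = 9.81×(2.4 − 0.31) = 20.503 kPa.
Initial effective stress: σ'_0 = σ_v − u = 40.56 − 20.503 = 20.057 kPa.
Stress increase at mid-clay by the 2:1 spreading method:
Δσ ≈ qD²/(D+z)² = 282×2.3²/(2.3+2.4)² = 67.532 kPa
Final effective stress: σ'_f = 20.057 + 67.532 = 87.589 kPa.
σ'_f = 87.589 > σ'_p = 75.1 kPa, so the stress path crosses the preconsolidation pressure — recompression up to σ'_p, then virgin compression beyond:
S_c = H/(1+e₀)·[C_r·log₁₀(σ'_p/σ'_0) + C_c·log₁₀(σ'_f/σ'_p)]
    = 2.4/1.85 × [0.064×log₁₀(75.1/20.057) + 0.16×log₁₀(87.589/75.1)]
    = 1.2973 × [0.036696 + 0.01069] = 0.06147 m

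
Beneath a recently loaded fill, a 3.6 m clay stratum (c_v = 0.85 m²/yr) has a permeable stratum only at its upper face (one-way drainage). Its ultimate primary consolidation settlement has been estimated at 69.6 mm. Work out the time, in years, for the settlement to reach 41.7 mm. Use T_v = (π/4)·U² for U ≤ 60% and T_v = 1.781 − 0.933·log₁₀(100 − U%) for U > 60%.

Drainage path length: H_d = H = 3.6 m (single drainage).
U = S(t)/S_ult = 41.7/69.6 = 0.5991.
U ≤ 60%: T_v = (π/4)·U² = (π/4)×0.59914² = 0.28193.
t = T_v·H_d²/c_v = 0.28193×3.6²/0.85 = 4.299 years.

t ≈ 4.3 years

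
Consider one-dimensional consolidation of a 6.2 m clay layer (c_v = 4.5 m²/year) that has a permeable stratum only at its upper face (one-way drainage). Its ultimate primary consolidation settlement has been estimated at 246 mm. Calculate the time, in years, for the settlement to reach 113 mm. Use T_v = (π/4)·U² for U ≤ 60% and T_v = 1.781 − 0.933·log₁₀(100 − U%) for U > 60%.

Drainage path length: H_d = H = 6.2 m (single drainage).
U = S(t)/S_ult = 113/246 = 0.4593.
U ≤ 60%: T_v = (π/4)·U² = (π/4)×0.45935² = 0.16572.
t = T_v·H_d²/c_v = 0.16572×6.2²/4.5 = 1.416 years.

t ≈ 1.42 years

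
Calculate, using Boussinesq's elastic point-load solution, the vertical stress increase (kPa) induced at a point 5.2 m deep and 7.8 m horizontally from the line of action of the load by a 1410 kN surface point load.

Δσ_z ≈ 1.31 kPa

Boussinesq vertical stress below a point load on an elastic half-space:
Δσ_z = 3P/(2πz²) · [1 + (r/z)²]^(−5/2)
r/z = 7.8/5.2 = 1.5; [1+(r/z)²]^(−5/2) = 0.052516.
Δσ_z = 3×1410/(2π×5.2²) × 0.052516 = 24.897 × 0.052516 = 1.307 kPa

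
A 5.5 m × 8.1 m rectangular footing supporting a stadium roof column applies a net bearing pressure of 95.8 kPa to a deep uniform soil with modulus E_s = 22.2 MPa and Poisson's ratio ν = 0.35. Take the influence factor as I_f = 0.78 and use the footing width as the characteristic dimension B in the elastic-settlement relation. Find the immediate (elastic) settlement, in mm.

S_e ≈ 16.2 mm

Immediate (elastic) settlement: S_e = q·B·(1−ν²)/E_s · I_f.
E_s = 22.2 MPa = 22200 kPa.
S_e = 95.8 × 5.5 × (1 − 0.35²) / 22200 × 0.78
    = 95.8 × 5.5 × 0.8775 / 22200 × 0.78
    = 0.01624 m = 16.24 mm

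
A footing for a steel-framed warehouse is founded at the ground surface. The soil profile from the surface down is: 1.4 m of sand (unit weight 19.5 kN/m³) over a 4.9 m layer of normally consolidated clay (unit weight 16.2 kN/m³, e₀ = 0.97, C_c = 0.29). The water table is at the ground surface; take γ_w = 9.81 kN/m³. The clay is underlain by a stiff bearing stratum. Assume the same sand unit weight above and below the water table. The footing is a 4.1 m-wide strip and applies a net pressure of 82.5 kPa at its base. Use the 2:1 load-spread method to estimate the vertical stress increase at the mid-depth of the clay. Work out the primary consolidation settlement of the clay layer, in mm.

S_c ≈ 281 mm

Mid-depth of clay below the ground surface: z = 1.4 + 4.9/2 = 3.85 m.
Total vertical stress at mid-clay: σ_v = 19.5×1.4 + 16.2×2.45 = 66.99 kPa.
Pore pressure: u = 9.81×(3.85 − 0) = 37.769 kPa.
Initial effective stress: σ'_0 = σ_v − u = 66.99 − 37.769 = 29.221 kPa.
Stress increase at mid-clay by the 2:1 spreading method:
Δσ = qB/(B+z) = 82.5×4.1/(4.1+3.85) = 42.547 kPa
Final effective stress: σ'_f = σ'_0 + Δσ = 29.221 + 42.547 = 71.768 kPa.
Normally consolidated clay, so the full stress increment lies on the virgin compression line:
S_c = C_c·H/(1+e₀)·log₁₀(σ'_f/σ'_0) = 0.29×4.9/(1+0.97)×log₁₀(71.768/29.221)
    = 0.72132 × 0.39024 = 0.2815 m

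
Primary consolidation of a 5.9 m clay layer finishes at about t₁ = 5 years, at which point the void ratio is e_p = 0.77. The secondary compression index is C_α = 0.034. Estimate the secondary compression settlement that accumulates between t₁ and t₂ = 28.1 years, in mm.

S_s ≈ 85 mm

Secondary compression: S_s = C_α·H/(1+e_p)·log₁₀(t₂/t₁)
S_s = 0.034×5.9/(1+0.77)×log₁₀(28.1/5)
    = 0.1133 × 0.7497 = 0.08497 m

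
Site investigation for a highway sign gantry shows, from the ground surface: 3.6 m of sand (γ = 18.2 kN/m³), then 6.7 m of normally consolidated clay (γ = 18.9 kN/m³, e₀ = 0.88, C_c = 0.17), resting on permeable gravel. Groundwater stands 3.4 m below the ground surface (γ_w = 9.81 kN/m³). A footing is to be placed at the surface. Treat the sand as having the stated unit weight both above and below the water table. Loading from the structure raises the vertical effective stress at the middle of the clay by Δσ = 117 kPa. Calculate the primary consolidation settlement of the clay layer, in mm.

S_c ≈ 213 mm

Mid-depth of clay below the ground surface: z = 3.6 + 6.7/2 = 6.95 m.
Total vertical stress at mid-clay: σ_v = 18.2×3.6 + 18.9×3.35 = 128.83 kPa.
Pore pressure: u = 9.81×(6.95 − 3.4) = 34.825 kPa.
Initial effective stress: σ'_0 = σ_v − u = 128.83 − 34.825 = 94.005 kPa.
Final effective stress: σ'_f = σ'_0 + Δσ = 94.005 + 117 = 211 kPa.
Normally consolidated clay, so the full stress increment lies on the virgin compression line:
S_c = C_c·H/(1+e₀)·log₁₀(σ'_f/σ'_0) = 0.17×6.7/(1+0.88)×log₁₀(211/94.005)
    = 0.60585 × 0.35113 = 0.2127 m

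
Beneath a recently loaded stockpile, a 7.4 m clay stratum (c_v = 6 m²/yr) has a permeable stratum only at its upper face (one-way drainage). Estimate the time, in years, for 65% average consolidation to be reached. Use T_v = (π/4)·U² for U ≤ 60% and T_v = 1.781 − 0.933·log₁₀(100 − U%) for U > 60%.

Drainage path length: H_d = H = 7.4 m (single drainage).
U > 60%: T_v = 1.781 − 0.933·log₁₀(100 − 65) = 0.34038.
t = T_v·H_d²/c_v = 0.34038×7.4²/6 = 3.107 years.

t ≈ 3.11 years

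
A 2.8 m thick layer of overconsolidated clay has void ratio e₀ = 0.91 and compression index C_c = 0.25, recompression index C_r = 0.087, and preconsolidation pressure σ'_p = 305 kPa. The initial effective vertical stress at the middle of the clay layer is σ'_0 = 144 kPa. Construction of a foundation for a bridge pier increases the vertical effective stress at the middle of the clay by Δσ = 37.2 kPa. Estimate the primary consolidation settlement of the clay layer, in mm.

S_c ≈ 12.7 mm

Final effective stress: σ'_f = 144 + 37.2 = 181.2 kPa.
σ'_f = 181.2 ≤ σ'_p = 305 kPa, so the clay remains overconsolidated and only the recompression index applies:
S_c = C_r·H/(1+e₀)·log₁₀(σ'_f/σ'_0) = 0.087×2.8/1.91×log₁₀(181.2/144)
    = 0.12754 × 0.099796 = 0.01273 m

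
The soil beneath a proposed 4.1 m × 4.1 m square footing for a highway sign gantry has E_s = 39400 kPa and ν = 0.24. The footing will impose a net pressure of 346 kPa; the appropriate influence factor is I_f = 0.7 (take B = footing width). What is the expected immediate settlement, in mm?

S_e ≈ 23.8 mm

Immediate (elastic) settlement: S_e = q·B·(1−ν²)/E_s · I_f.
S_e = 346 × 4.1 × (1 − 0.24²) / 39400 × 0.7
    = 346 × 4.1 × 0.9424 / 39400 × 0.7
    = 0.02375 m = 23.75 mm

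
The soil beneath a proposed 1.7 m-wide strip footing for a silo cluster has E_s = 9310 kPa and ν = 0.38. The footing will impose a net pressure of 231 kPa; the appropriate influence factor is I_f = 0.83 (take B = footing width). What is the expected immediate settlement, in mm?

Immediate (elastic) settlement: S_e = q·B·(1−ν²)/E_s · I_f.
S_e = 231 × 1.7 × (1 − 0.38²) / 9310 × 0.83
    = 231 × 1.7 × 0.8556 / 9310 × 0.83
    = 0.02995 m = 29.95 mm

S_e ≈ 30 mm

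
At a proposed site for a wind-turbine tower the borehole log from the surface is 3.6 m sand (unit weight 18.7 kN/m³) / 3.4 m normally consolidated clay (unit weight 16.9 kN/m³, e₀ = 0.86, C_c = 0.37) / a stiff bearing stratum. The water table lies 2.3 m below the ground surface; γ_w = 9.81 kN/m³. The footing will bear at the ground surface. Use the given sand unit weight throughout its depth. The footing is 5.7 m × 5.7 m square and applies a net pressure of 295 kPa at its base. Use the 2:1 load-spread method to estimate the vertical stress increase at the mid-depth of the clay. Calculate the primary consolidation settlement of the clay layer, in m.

Mid-depth of clay below the ground surface: z = 3.6 + 3.4/2 = 5.3 m.
Total vertical stress at mid-clay: σ_v = 18.7×3.6 + 16.9×1.7 = 96.05 kPa.
Pore pressure: u = 9.81×(5.3 − 2.3) = 29.43 kPa.
Initial effective stress: σ'_0 = σ_v − u = 96.05 − 29.43 = 66.62 kPa.
Stress increase at mid-clay by the 2:1 spreading method:
Δσ = qBL/((B+z)(L+z)) = 295×5.7×5.7/((5.7+5.3)(5.7+5.3)) = 79.211 kPa
Final effective stress: σ'_f = σ'_0 + Δσ = 66.62 + 79.211 = 145.83 kPa.
Normally consolidated clay, so the full stress increment lies on the virgin compression line:
S_c = C_c·H/(1+e₀)·log₁₀(σ'_f/σ'_0) = 0.37×3.4/(1+0.86)×log₁₀(145.83/66.62)
    = 0.67634 × 0.34024 = 0.2301 m

S_c ≈ 0.23 m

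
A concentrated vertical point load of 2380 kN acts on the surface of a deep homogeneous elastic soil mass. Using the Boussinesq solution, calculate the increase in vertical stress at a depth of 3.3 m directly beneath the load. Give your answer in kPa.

Boussinesq vertical stress below a point load on an elastic half-space:
Δσ_z = 3P/(2πz²) · [1 + (r/z)²]^(−5/2)
r/z = 0/3.3 = 0; [1+(r/z)²]^(−5/2) = 1.
Δσ_z = 3×2380/(2π×3.3²) × 1 = 104.35 × 1 = 104.3 kPa

Δσ_z ≈ 104 kPa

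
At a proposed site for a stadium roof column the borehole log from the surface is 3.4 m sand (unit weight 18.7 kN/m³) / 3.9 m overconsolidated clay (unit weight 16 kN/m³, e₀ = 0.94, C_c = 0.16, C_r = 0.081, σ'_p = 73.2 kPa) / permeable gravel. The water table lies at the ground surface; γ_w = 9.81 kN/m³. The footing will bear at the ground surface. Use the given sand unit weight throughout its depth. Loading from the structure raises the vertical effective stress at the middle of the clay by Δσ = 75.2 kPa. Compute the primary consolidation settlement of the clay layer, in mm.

S_c ≈ 105 mm

Mid-depth of clay below the ground surface: z = 3.4 + 3.9/2 = 5.35 m.
Total vertical stress at mid-clay: σ_v = 18.7×3.4 + 16×1.95 = 94.78 kPa.
Pore pressure: u = 9.81×(5.35 − 0) = 52.483 kPa.
Initial effective stress: σ'_0 = σ_v − u = 94.78 − 52.483 = 42.297 kPa.
Final effective stress: σ'_f = 42.297 + 75.2 = 117.5 kPa.
σ'_f = 117.5 > σ'_p = 73.2 kPa, so the stress path crosses the preconsolidation pressure — recompression up to σ'_p, then virgin compression beyond:
S_c = H/(1+e₀)·[C_r·log₁₀(σ'_p/σ'_0) + C_c·log₁₀(σ'_f/σ'_p)]
    = 3.9/1.94 × [0.081×log₁₀(73.2/42.297) + 0.16×log₁₀(117.5/73.2)]
    = 2.0103 × [0.019294 + 0.032884] = 0.1049 m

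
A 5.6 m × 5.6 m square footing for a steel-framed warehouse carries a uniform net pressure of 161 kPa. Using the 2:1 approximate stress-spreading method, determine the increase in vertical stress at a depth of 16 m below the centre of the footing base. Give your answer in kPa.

By the 2:1 method the load spreads at 1 horizontal : 2 vertical, so at depth z the loaded area has grown by z in each plan dimension:
Δσ = qBL/((B+z)(L+z)) = 161×5.6×5.6/((5.6+16)(5.6+16)) = 10.822 kPa

Δσ_z ≈ 10.8 kPa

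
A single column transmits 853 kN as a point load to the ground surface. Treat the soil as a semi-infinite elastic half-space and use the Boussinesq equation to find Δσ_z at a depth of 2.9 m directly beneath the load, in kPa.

Δσ_z ≈ 48.4 kPa

Boussinesq vertical stress below a point load on an elastic half-space:
Δσ_z = 3P/(2πz²) · [1 + (r/z)²]^(−5/2)
r/z = 0/2.9 = 0; [1+(r/z)²]^(−5/2) = 1.
Δσ_z = 3×853/(2π×2.9²) × 1 = 48.428 × 1 = 48.43 kPa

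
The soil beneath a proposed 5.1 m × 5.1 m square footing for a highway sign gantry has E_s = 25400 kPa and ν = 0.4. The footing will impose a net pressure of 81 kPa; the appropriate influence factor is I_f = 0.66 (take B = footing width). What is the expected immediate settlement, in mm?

Immediate (elastic) settlement: S_e = q·B·(1−ν²)/E_s · I_f.
S_e = 81 × 5.1 × (1 − 0.4²) / 25400 × 0.66
    = 81 × 5.1 × 0.84 / 25400 × 0.66
    = 0.009017 m = 9.017 mm

S_e ≈ 9.02 mm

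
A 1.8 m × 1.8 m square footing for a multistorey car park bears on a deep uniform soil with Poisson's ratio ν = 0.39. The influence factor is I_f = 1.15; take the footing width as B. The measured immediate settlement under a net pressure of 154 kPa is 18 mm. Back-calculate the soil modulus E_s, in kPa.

S_e = q·B·(1−ν²)/E_s · I_f  ⇒  E_s = q·B·(1−ν²)·I_f / S_e.
E_s = 154 × 1.8 × 0.8479 × 1.15 / 0.018 = 15020 kPa

E_s ≈ 15000 kPa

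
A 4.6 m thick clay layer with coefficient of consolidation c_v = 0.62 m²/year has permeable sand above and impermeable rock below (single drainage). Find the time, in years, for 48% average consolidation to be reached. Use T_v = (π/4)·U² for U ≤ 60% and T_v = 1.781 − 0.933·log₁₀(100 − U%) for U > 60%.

Drainage path length: H_d = H = 4.6 m (single drainage).
U ≤ 60%: T_v = (π/4)·U² = (π/4)×0.48² = 0.18096.
t = T_v·H_d²/c_v = 0.18096×4.6²/0.62 = 6.176 years.

t ≈ 6.18 years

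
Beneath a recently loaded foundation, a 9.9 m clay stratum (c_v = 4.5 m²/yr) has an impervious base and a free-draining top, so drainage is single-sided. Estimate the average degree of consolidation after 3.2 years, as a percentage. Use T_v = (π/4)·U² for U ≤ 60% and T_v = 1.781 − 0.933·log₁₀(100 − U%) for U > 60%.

Drainage path length: H_d = H = 9.9 m (single drainage).
T_v = c_v·t/H_d² = 4.5×3.2/9.9² = 0.14692.
T_v = 0.14692 corresponds to the U ≤ 60% branch:
U = √(4T_v/π) = 0.4325

U ≈ 43.3 %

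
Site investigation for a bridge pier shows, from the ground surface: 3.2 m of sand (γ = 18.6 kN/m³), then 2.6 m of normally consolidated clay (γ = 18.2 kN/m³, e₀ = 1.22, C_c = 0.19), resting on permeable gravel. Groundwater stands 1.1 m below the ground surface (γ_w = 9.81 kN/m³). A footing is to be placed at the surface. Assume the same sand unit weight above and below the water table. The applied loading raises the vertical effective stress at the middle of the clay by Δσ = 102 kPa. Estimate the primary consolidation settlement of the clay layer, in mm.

S_c ≈ 108 mm

Mid-depth of clay below the ground surface: z = 3.2 + 2.6/2 = 4.5 m.
Total vertical stress at mid-clay: σ_v = 18.6×3.2 + 18.2×1.3 = 83.18 kPa.
Pore pressure: u = 9.81×(4.5 − 1.1) = 33.354 kPa.
Initial effective stress: σ'_0 = σ_v − u = 83.18 − 33.354 = 49.826 kPa.
Final effective stress: σ'_f = σ'_0 + Δσ = 49.826 + 102 = 151.83 kPa.
Normally consolidated clay, so the full stress increment lies on the virgin compression line:
S_c = C_c·H/(1+e₀)·log₁₀(σ'_f/σ'_0) = 0.19×2.6/(1+1.22)×log₁₀(151.83/49.826)
    = 0.22252 × 0.4839 = 0.1077 m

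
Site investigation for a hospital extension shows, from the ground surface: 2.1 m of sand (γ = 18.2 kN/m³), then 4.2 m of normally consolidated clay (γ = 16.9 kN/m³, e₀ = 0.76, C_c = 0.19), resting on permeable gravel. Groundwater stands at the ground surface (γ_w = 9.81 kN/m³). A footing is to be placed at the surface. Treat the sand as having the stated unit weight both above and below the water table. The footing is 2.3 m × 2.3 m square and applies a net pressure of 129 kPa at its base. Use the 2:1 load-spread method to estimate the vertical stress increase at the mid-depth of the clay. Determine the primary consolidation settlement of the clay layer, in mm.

S_c ≈ 79.4 mm

Mid-depth of clay below the ground surface: z = 2.1 + 4.2/2 = 4.2 m.
Total vertical stress at mid-clay: σ_v = 18.2×2.1 + 16.9×2.1 = 73.71 kPa.
Pore pressure: u = 9.81×(4.2 − 0) = 41.202 kPa.
Initial effective stress: σ'_0 = σ_v − u = 73.71 − 41.202 = 32.508 kPa.
Stress increase at mid-clay by the 2:1 spreading method:
Δσ = qBL/((B+z)(L+z)) = 129×2.3×2.3/((2.3+4.2)(2.3+4.2)) = 16.152 kPa
Final effective stress: σ'_f = σ'_0 + Δσ = 32.508 + 16.152 = 48.66 kPa.
Normally consolidated clay, so the full stress increment lies on the virgin compression line:
S_c = C_c·H/(1+e₀)·log₁₀(σ'_f/σ'_0) = 0.19×4.2/(1+0.76)×log₁₀(48.66/32.508)
    = 0.45341 × 0.17518 = 0.07943 m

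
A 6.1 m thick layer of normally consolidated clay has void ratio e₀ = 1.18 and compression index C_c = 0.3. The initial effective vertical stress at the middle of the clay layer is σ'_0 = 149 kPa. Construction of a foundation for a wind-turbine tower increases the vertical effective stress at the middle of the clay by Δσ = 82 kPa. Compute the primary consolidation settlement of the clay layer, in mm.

Final effective stress: σ'_f = σ'_0 + Δσ = 149 + 82 = 231 kPa.
Normally consolidated clay, so the full stress increment lies on the virgin compression line:
S_c = C_c·H/(1+e₀)·log₁₀(σ'_f/σ'_0) = 0.3×6.1/(1+1.18)×log₁₀(231/149)
    = 0.83945 × 0.19043 = 0.1599 m

S_c ≈ 160 mm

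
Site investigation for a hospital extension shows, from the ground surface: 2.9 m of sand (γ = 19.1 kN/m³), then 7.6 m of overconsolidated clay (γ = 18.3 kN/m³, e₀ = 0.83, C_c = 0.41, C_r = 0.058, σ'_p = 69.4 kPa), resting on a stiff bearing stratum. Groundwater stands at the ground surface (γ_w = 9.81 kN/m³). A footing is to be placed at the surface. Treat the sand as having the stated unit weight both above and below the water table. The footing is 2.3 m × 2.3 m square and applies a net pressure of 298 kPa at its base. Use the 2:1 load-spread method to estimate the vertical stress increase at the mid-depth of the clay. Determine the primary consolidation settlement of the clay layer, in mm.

S_c ≈ 109 mm

Mid-depth of clay below the ground surface: z = 2.9 + 7.6/2 = 6.7 m.
Total vertical stress at mid-clay: σ_v = 19.1×2.9 + 18.3×3.8 = 124.93 kPa.
Pore pressure: u = 9.81×(6.7 − 0) = 65.727 kPa.
Initial effective stress: σ'_0 = σ_v − u = 124.93 − 65.727 = 59.203 kPa.
Stress increase at mid-clay by the 2:1 spreading method:
Δσ = qBL/((B+z)(L+z)) = 298×2.3×2.3/((2.3+6.7)(2.3+6.7)) = 19.462 kPa
Final effective stress: σ'_f = 59.203 + 19.462 = 78.665 kPa.
σ'_f = 78.665 > σ'_p = 69.4 kPa, so the stress path crosses the preconsolidation pressure — recompression up to σ'_p, then virgin compression beyond:
S_c = H/(1+e₀)·[C_r·log₁₀(σ'_p/σ'_0) + C_c·log₁₀(σ'_f/σ'_p)]
    = 7.6/1.83 × [0.058×log₁₀(69.4/59.203) + 0.41×log₁₀(78.665/69.4)]
    = 4.153 × [0.0040029 + 0.022313] = 0.1093 m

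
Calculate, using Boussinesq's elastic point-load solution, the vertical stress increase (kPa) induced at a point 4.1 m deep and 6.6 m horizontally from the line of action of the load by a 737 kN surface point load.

Boussinesq vertical stress below a point load on an elastic half-space:
Δσ_z = 3P/(2πz²) · [1 + (r/z)²]^(−5/2)
r/z = 6.6/4.1 = 1.6098; [1+(r/z)²]^(−5/2) = 0.040913.
Δσ_z = 3×737/(2π×4.1²) × 0.040913 = 20.933 × 0.040913 = 0.8564 kPa

Δσ_z ≈ 0.856 kPa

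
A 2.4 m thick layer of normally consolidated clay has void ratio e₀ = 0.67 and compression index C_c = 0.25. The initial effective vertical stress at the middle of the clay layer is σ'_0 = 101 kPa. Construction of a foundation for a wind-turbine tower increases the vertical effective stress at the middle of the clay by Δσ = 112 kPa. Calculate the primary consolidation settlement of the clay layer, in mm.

S_c ≈ 116 mm

Final effective stress: σ'_f = σ'_0 + Δσ = 101 + 112 = 213 kPa.
Normally consolidated clay, so the full stress increment lies on the virgin compression line:
S_c = C_c·H/(1+e₀)·log₁₀(σ'_f/σ'_0) = 0.25×2.4/(1+0.67)×log₁₀(213/101)
    = 0.35928 × 0.32406 = 0.1164 m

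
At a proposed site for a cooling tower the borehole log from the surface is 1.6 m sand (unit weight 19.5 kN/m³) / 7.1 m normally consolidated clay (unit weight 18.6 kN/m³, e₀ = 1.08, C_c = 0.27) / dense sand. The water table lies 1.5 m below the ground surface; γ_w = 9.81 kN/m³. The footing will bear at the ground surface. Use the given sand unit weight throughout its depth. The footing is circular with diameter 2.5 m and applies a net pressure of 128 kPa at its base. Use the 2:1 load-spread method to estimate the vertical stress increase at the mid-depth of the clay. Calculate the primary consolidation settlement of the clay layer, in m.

S_c ≈ 0.0804 m

Mid-depth of clay below the ground surface: z = 1.6 + 7.1/2 = 5.15 m.
Total vertical stress at mid-clay: σ_v = 19.5×1.6 + 18.6×3.55 = 97.23 kPa.
Pore pressure: u = 9.81×(5.15 − 1.5) = 35.806 kPa.
Initial effective stress: σ'_0 = σ_v − u = 97.23 − 35.806 = 61.424 kPa.
Stress increase at mid-clay by the 2:1 spreading method:
Δσ ≈ qD²/(D+z)² = 128×2.5²/(2.5+5.15)² = 13.67 kPa
Final effective stress: σ'_f = σ'_0 + Δσ = 61.424 + 13.67 = 75.094 kPa.
Normally consolidated clay, so the full stress increment lies on the virgin compression line:
S_c = C_c·H/(1+e₀)·log₁₀(σ'_f/σ'_0) = 0.27×7.1/(1+1.08)×log₁₀(75.094/61.424)
    = 0.92163 × 0.087267 = 0.08043 m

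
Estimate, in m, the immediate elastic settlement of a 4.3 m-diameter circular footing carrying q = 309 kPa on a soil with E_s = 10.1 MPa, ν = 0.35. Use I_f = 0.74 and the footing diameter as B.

S_e ≈ 0.0854 m

Immediate (elastic) settlement: S_e = q·B·(1−ν²)/E_s · I_f.
E_s = 10.1 MPa = 10100 kPa.
S_e = 309 × 4.3 × (1 − 0.35²) / 10100 × 0.74
    = 309 × 4.3 × 0.8775 / 10100 × 0.74
    = 0.08542 m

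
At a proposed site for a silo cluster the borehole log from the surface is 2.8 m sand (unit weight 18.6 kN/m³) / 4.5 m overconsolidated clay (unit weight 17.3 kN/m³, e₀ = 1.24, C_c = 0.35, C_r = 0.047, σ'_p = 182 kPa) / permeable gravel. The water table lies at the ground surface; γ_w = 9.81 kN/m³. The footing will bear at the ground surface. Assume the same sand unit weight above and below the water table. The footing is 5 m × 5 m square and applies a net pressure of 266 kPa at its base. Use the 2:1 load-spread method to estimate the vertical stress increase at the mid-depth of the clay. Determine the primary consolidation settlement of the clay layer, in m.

S_c ≈ 0.039 m

Mid-depth of clay below the ground surface: z = 2.8 + 4.5/2 = 5.05 m.
Total vertical stress at mid-clay: σ_v = 18.6×2.8 + 17.3×2.25 = 91.005 kPa.
Pore pressure: u = 9.81×(5.05 − 0) = 49.541 kPa.
Initial effective stress: σ'_0 = σ_v − u = 91.005 − 49.541 = 41.464 kPa.
Stress increase at mid-clay by the 2:1 spreading method:
Δσ = qBL/((B+z)(L+z)) = 266×5×5/((5+5.05)(5+5.05)) = 65.84 kPa
Final effective stress: σ'_f = 41.464 + 65.84 = 107.3 kPa.
σ'_f = 107.3 ≤ σ'_p = 182 kPa, so the clay remains overconsolidated and only the recompression index applies:
S_c = C_r·H/(1+e₀)·log₁₀(σ'_f/σ'_0) = 0.047×4.5/2.24×log₁₀(107.3/41.464)
    = 0.094418 × 0.41293 = 0.03899 m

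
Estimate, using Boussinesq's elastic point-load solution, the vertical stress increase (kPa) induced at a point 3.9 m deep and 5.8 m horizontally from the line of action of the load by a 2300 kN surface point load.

Boussinesq vertical stress below a point load on an elastic half-space:
Δσ_z = 3P/(2πz²) · [1 + (r/z)²]^(−5/2)
r/z = 5.8/3.9 = 1.4872; [1+(r/z)²]^(−5/2) = 0.054096.
Δσ_z = 3×2300/(2π×3.9²) × 0.054096 = 72.2 × 0.054096 = 3.906 kPa

Δσ_z ≈ 3.91 kPa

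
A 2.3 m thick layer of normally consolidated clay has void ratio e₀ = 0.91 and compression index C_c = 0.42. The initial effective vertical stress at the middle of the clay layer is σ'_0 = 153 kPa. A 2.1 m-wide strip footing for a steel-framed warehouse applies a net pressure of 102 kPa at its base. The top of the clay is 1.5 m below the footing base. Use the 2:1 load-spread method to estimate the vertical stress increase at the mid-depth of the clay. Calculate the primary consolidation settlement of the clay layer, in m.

Mid-depth of clay below the footing base: z = 1.5 + 2.3/2 = 2.65 m.
Stress increase at mid-clay by the 2:1 spreading method:
Δσ = qB/(B+z) = 102×2.1/(2.1+2.65) = 45.095 kPa
Final effective stress: σ'_f = σ'_0 + Δσ = 153 + 45.095 = 198.09 kPa.
Normally consolidated clay, so the full stress increment lies on the virgin compression line:
S_c = C_c·H/(1+e₀)·log₁₀(σ'_f/σ'_0) = 0.42×2.3/(1+0.91)×log₁₀(198.09/153)
    = 0.50576 × 0.11217 = 0.05673 m

S_c ≈ 0.0567 m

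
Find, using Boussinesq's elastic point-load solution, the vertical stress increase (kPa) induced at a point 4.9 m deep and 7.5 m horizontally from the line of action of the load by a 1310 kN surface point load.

Boussinesq vertical stress below a point load on an elastic half-space:
Δσ_z = 3P/(2πz²) · [1 + (r/z)²]^(−5/2)
r/z = 7.5/4.9 = 1.5306; [1+(r/z)²]^(−5/2) = 0.048948.
Δσ_z = 3×1310/(2π×4.9²) × 0.048948 = 26.051 × 0.048948 = 1.275 kPa

Δσ_z ≈ 1.28 kPa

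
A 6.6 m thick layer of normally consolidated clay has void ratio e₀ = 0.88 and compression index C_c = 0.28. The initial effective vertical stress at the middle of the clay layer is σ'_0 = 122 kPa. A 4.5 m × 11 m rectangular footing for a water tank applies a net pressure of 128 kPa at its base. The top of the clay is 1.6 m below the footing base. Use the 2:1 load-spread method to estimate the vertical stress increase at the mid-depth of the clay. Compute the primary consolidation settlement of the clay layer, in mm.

S_c ≈ 127 mm

Mid-depth of clay below the footing base: z = 1.6 + 6.6/2 = 4.9 m.
Stress increase at mid-clay by the 2:1 spreading method:
Δσ = qBL/((B+z)(L+z)) = 128×4.5×11/((4.5+4.9)(11+4.9)) = 42.393 kPa
Final effective stress: σ'_f = σ'_0 + Δσ = 122 + 42.393 = 164.39 kPa.
Normally consolidated clay, so the full stress increment lies on the virgin compression line:
S_c = C_c·H/(1+e₀)·log₁₀(σ'_f/σ'_0) = 0.28×6.6/(1+0.88)×log₁₀(164.39/122)
    = 0.98298 × 0.12952 = 0.1273 m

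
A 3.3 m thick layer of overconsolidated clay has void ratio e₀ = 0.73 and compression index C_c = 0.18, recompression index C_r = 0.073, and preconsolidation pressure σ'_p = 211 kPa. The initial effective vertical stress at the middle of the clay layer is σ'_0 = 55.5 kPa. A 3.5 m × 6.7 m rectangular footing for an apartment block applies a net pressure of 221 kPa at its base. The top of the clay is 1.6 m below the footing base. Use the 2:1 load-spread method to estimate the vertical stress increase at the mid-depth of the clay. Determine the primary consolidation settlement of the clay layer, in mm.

S_c ≈ 52.7 mm

Mid-depth of clay below the footing base: z = 1.6 + 3.3/2 = 3.25 m.
Stress increase at mid-clay by the 2:1 spreading method:
Δσ = qBL/((B+z)(L+z)) = 221×3.5×6.7/((3.5+3.25)(6.7+3.25)) = 77.163 kPa
Final effective stress: σ'_f = 55.5 + 77.163 = 132.66 kPa.
σ'_f = 132.66 ≤ σ'_p = 211 kPa, so the clay remains overconsolidated and only the recompression index applies:
S_c = C_r·H/(1+e₀)·log₁₀(σ'_f/σ'_0) = 0.073×3.3/1.73×log₁₀(132.66/55.5)
    = 0.13925 × 0.37845 = 0.0527 m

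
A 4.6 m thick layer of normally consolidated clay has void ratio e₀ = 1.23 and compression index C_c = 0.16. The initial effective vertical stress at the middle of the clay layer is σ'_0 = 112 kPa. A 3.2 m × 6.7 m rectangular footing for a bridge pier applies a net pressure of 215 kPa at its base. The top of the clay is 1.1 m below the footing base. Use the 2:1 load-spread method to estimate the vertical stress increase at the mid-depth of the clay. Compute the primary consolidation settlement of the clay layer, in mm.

Mid-depth of clay below the footing base: z = 1.1 + 4.6/2 = 3.4 m.
Stress increase at mid-clay by the 2:1 spreading method:
Δσ = qBL/((B+z)(L+z)) = 215×3.2×6.7/((3.2+3.4)(6.7+3.4)) = 69.151 kPa
Final effective stress: σ'_f = σ'_0 + Δσ = 112 + 69.151 = 181.15 kPa.
Normally consolidated clay, so the full stress increment lies on the virgin compression line:
S_c = C_c·H/(1+e₀)·log₁₀(σ'_f/σ'_0) = 0.16×4.6/(1+1.23)×log₁₀(181.15/112)
    = 0.33004 × 0.20882 = 0.06892 m

S_c ≈ 68.9 mm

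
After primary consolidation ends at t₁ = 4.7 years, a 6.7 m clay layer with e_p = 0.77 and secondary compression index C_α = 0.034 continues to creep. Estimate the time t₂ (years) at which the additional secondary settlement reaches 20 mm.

S_s = C_α·H/(1+e_p)·log₁₀(t₂/t₁) ⇒ log₁₀(t₂/t₁) = S_s·(1+e_p)/(C_α·H).
log₁₀(t₂/t₁) = 0.02 × (1+0.77) / (0.034×6.7) = 0.1554
t₂ = t₁ × 10^0.1554 = 4.7 × 1.43 = 6.722 years

t₂ ≈ 6.72 years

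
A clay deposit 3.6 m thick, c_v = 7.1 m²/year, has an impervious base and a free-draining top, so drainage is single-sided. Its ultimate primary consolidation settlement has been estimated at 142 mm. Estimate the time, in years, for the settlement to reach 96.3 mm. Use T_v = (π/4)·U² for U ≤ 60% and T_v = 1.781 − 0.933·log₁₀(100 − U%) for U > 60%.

Drainage path length: H_d = H = 3.6 m (single drainage).
U = S(t)/S_ult = 96.3/142 = 0.6782.
U > 60%: T_v = 1.781 − 0.933·log₁₀(100 − 67.817) = 0.37438.
t = T_v·H_d²/c_v = 0.37438×3.6²/7.1 = 0.6834 years.

t ≈ 0.683 years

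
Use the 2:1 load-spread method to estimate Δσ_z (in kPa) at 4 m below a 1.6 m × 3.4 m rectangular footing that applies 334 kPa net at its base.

By the 2:1 method the load spreads at 1 horizontal : 2 vertical, so at depth z the loaded area has grown by z in each plan dimension:
Δσ = qBL/((B+z)(L+z)) = 334×1.6×3.4/((1.6+4)(3.4+4)) = 43.846 kPa

Δσ_z ≈ 43.8 kPa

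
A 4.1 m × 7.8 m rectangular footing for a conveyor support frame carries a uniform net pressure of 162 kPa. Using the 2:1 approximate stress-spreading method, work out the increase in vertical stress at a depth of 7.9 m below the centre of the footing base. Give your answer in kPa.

Δσ_z ≈ 27.5 kPa

By the 2:1 method the load spreads at 1 horizontal : 2 vertical, so at depth z the loaded area has grown by z in each plan dimension:
Δσ = qBL/((B+z)(L+z)) = 162×4.1×7.8/((4.1+7.9)(7.8+7.9)) = 27.499 kPa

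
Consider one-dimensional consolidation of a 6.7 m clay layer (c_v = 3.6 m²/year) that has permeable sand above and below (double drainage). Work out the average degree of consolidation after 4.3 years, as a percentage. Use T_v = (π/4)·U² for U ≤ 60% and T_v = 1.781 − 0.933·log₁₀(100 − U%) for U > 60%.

Drainage path length: H_d = H/2 = 3.35 m (double drainage).
T_v = c_v·t/H_d² = 3.6×4.3/3.35² = 1.3794.
T_v = 1.3794 corresponds to the U > 60% branch:
U = 1 − 10^((1.781 − T_v)/0.933)/100 = 0.9731

U ≈ 97.3 %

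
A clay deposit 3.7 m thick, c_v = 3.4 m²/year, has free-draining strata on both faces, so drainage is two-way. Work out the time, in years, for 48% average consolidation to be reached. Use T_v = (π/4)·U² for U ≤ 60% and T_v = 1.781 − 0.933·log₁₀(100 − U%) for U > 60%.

Drainage path length: H_d = H/2 = 1.85 m (double drainage).
U ≤ 60%: T_v = (π/4)·U² = (π/4)×0.48² = 0.18096.
t = T_v·H_d²/c_v = 0.18096×1.85²/3.4 = 0.1822 years.

t ≈ 0.182 years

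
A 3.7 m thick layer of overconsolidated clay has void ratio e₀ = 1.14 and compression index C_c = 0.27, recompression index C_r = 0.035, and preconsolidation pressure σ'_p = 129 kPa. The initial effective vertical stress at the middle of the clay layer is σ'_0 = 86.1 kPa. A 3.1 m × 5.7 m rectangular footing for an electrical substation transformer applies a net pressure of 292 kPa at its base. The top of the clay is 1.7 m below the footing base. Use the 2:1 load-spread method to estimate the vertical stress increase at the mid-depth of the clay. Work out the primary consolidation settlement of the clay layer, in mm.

S_c ≈ 66.6 mm

Mid-depth of clay below the footing base: z = 1.7 + 3.7/2 = 3.55 m.
Stress increase at mid-clay by the 2:1 spreading method:
Δσ = qBL/((B+z)(L+z)) = 292×3.1×5.7/((3.1+3.55)(5.7+3.55)) = 83.88 kPa
Final effective stress: σ'_f = 86.1 + 83.88 = 169.98 kPa.
σ'_f = 169.98 > σ'_p = 129 kPa, so the stress path crosses the preconsolidation pressure — recompression up to σ'_p, then virgin compression beyond:
S_c = H/(1+e₀)·[C_r·log₁₀(σ'_p/σ'_0) + C_c·log₁₀(σ'_f/σ'_p)]
    = 3.7/2.14 × [0.035×log₁₀(129/86.1) + 0.27×log₁₀(169.98/129)]
    = 1.729 × [0.0061455 + 0.032348] = 0.06656 m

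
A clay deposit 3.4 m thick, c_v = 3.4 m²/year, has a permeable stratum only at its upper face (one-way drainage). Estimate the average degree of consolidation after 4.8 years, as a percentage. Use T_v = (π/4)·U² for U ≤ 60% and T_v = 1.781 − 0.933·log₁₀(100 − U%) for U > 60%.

Drainage path length: H_d = H = 3.4 m (single drainage).
T_v = c_v·t/H_d² = 3.4×4.8/3.4² = 1.4118.
T_v = 1.4118 corresponds to the U > 60% branch:
U = 1 − 10^((1.781 − T_v)/0.933)/100 = 0.9751

U ≈ 97.5 %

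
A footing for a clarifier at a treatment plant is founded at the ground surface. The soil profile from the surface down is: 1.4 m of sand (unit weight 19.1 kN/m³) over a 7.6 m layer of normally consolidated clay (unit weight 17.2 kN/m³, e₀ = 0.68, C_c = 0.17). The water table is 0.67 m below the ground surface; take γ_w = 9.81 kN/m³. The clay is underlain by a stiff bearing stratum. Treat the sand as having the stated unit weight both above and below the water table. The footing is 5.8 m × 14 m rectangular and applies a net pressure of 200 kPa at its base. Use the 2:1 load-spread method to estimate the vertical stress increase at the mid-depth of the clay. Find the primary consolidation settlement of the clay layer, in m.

Mid-depth of clay below the ground surface: z = 1.4 + 7.6/2 = 5.2 m.
Total vertical stress at mid-clay: σ_v = 19.1×1.4 + 17.2×3.8 = 92.1 kPa.
Pore pressure: u = 9.81×(5.2 − 0.67) = 44.439 kPa.
Initial effective stress: σ'_0 = σ_v − u = 92.1 − 44.439 = 47.661 kPa.
Stress increase at mid-clay by the 2:1 spreading method:
Δσ = qBL/((B+z)(L+z)) = 200×5.8×14/((5.8+5.2)(14+5.2)) = 76.894 kPa
Final effective stress: σ'_f = σ'_0 + Δσ = 47.661 + 76.894 = 124.56 kPa.
Normally consolidated clay, so the full stress increment lies on the virgin compression line:
S_c = C_c·H/(1+e₀)·log₁₀(σ'_f/σ'_0) = 0.17×7.6/(1+0.68)×log₁₀(124.56/47.661)
    = 0.76905 × 0.41722 = 0.3209 m

S_c ≈ 0.321 m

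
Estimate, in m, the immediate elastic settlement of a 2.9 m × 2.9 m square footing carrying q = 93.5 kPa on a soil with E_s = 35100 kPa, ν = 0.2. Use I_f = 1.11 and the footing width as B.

Immediate (elastic) settlement: S_e = q·B·(1−ν²)/E_s · I_f.
S_e = 93.5 × 2.9 × (1 − 0.2²) / 35100 × 1.11
    = 93.5 × 2.9 × 0.96 / 35100 × 1.11
    = 0.008232 m

S_e ≈ 0.00823 m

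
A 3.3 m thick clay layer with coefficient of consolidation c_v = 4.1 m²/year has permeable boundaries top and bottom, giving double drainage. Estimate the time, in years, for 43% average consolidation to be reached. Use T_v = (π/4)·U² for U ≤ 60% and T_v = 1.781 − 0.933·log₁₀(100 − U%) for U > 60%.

Drainage path length: H_d = H/2 = 1.65 m (double drainage).
U ≤ 60%: T_v = (π/4)·U² = (π/4)×0.43² = 0.14522.
t = T_v·H_d²/c_v = 0.14522×1.65²/4.1 = 0.09643 years.

t ≈ 0.0964 years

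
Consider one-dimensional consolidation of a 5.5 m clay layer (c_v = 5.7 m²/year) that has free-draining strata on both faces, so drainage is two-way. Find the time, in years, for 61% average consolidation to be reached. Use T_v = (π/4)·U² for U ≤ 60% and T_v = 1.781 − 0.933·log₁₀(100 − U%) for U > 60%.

Drainage path length: H_d = H/2 = 2.75 m (double drainage).
U > 60%: T_v = 1.781 − 0.933·log₁₀(100 − 61) = 0.29654.
t = T_v·H_d²/c_v = 0.29654×2.75²/5.7 = 0.3934 years.

t ≈ 0.393 years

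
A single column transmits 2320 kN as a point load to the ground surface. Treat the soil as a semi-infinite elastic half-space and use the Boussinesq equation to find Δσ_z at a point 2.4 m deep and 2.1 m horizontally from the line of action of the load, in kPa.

Δσ_z ≈ 46.4 kPa

Boussinesq vertical stress below a point load on an elastic half-space:
Δσ_z = 3P/(2πz²) · [1 + (r/z)²]^(−5/2)
r/z = 2.1/2.4 = 0.875; [1+(r/z)²]^(−5/2) = 0.24141.
Δσ_z = 3×2320/(2π×2.4²) × 0.24141 = 192.31 × 0.24141 = 46.43 kPa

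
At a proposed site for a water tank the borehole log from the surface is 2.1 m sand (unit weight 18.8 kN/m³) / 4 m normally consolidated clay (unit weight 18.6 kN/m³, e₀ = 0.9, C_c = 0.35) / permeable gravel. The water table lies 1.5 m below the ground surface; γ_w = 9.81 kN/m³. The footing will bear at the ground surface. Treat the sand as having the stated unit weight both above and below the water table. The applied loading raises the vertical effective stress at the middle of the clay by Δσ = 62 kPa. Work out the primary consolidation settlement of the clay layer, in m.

Mid-depth of clay below the ground surface: z = 2.1 + 4/2 = 4.1 m.
Total vertical stress at mid-clay: σ_v = 18.8×2.1 + 18.6×2 = 76.68 kPa.
Pore pressure: u = 9.81×(4.1 − 1.5) = 25.506 kPa.
Initial effective stress: σ'_0 = σ_v − u = 76.68 − 25.506 = 51.174 kPa.
Final effective stress: σ'_f = σ'_0 + Δσ = 51.174 + 62 = 113.17 kPa.
Normally consolidated clay, so the full stress increment lies on the virgin compression line:
S_c = C_c·H/(1+e₀)·log₁₀(σ'_f/σ'_0) = 0.35×4/(1+0.9)×log₁₀(113.17/51.174)
    = 0.73684 × 0.34468 = 0.254 m

S_c ≈ 0.254 m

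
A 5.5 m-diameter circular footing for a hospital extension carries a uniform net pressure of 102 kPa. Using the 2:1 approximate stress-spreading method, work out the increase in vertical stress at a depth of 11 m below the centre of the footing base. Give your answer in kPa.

By the 2:1 method the load spreads at 1 horizontal : 2 vertical, so at depth z the loaded area has grown by z in each plan dimension:
Δσ ≈ qD²/(D+z)² = 102×5.5²/(5.5+11)² = 11.333 kPa

Δσ_z ≈ 11.3 kPa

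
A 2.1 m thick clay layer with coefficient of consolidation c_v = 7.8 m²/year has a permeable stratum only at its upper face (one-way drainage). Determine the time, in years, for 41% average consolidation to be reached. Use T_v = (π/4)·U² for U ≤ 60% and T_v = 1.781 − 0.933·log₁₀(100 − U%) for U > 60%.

Drainage path length: H_d = H = 2.1 m (single drainage).
U ≤ 60%: T_v = (π/4)·U² = (π/4)×0.41² = 0.13203.
t = T_v·H_d²/c_v = 0.13203×2.1²/7.8 = 0.07465 years.

t ≈ 0.0746 years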